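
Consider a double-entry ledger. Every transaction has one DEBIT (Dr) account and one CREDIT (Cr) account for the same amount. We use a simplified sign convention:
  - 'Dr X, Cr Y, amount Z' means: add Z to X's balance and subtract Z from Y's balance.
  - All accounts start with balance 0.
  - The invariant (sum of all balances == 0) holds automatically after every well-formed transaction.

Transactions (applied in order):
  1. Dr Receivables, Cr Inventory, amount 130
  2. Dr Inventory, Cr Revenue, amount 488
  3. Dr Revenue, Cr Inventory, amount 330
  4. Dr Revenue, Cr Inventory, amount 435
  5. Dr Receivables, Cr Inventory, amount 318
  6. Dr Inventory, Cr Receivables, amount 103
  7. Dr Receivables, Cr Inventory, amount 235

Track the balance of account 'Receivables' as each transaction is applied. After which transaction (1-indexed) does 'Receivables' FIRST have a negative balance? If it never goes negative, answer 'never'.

After txn 1: Receivables=130
After txn 2: Receivables=130
After txn 3: Receivables=130
After txn 4: Receivables=130
After txn 5: Receivables=448
After txn 6: Receivables=345
After txn 7: Receivables=580

Answer: never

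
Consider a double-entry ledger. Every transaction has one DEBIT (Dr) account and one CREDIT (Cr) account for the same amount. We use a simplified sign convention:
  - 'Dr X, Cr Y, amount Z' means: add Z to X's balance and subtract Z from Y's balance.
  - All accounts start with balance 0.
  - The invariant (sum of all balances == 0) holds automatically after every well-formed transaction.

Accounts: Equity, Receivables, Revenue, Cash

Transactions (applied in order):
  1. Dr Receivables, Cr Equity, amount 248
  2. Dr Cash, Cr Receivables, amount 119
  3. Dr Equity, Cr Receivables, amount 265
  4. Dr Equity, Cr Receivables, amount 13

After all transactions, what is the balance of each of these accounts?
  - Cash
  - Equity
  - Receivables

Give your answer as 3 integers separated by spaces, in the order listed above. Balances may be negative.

After txn 1 (Dr Receivables, Cr Equity, amount 248): Equity=-248 Receivables=248
After txn 2 (Dr Cash, Cr Receivables, amount 119): Cash=119 Equity=-248 Receivables=129
After txn 3 (Dr Equity, Cr Receivables, amount 265): Cash=119 Equity=17 Receivables=-136
After txn 4 (Dr Equity, Cr Receivables, amount 13): Cash=119 Equity=30 Receivables=-149

Answer: 119 30 -149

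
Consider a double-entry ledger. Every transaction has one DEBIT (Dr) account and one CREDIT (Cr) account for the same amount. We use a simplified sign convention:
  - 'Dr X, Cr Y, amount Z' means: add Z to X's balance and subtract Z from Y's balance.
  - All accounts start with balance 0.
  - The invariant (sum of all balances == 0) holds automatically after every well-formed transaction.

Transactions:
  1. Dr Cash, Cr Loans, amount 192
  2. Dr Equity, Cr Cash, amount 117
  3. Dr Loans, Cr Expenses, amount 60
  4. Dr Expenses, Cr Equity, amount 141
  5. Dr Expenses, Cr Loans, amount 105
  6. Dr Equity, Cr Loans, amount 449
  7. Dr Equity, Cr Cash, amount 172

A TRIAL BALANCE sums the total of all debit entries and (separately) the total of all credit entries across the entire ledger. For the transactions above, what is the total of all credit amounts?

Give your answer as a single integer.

Txn 1: credit+=192
Txn 2: credit+=117
Txn 3: credit+=60
Txn 4: credit+=141
Txn 5: credit+=105
Txn 6: credit+=449
Txn 7: credit+=172
Total credits = 1236

Answer: 1236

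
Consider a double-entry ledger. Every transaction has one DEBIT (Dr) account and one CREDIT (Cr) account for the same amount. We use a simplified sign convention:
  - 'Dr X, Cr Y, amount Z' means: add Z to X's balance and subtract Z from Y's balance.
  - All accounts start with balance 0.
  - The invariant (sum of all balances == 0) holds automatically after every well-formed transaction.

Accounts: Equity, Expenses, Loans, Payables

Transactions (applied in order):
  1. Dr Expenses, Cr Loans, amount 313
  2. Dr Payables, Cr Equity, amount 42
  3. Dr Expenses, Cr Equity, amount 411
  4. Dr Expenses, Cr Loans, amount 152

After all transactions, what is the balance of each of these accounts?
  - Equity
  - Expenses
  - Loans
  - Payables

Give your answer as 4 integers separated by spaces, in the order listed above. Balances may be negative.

Answer: -453 876 -465 42

Derivation:
After txn 1 (Dr Expenses, Cr Loans, amount 313): Expenses=313 Loans=-313
After txn 2 (Dr Payables, Cr Equity, amount 42): Equity=-42 Expenses=313 Loans=-313 Payables=42
After txn 3 (Dr Expenses, Cr Equity, amount 411): Equity=-453 Expenses=724 Loans=-313 Payables=42
After txn 4 (Dr Expenses, Cr Loans, amount 152): Equity=-453 Expenses=876 Loans=-465 Payables=42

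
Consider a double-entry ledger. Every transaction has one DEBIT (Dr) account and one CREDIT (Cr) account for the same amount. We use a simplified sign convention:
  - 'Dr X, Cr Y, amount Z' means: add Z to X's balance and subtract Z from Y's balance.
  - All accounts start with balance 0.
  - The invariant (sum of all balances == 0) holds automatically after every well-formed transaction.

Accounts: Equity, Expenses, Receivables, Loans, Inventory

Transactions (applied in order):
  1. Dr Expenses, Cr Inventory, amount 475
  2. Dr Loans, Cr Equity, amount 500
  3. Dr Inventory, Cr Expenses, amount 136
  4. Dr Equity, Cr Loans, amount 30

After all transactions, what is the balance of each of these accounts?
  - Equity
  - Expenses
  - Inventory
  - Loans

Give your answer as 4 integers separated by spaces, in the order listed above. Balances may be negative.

Answer: -470 339 -339 470

Derivation:
After txn 1 (Dr Expenses, Cr Inventory, amount 475): Expenses=475 Inventory=-475
After txn 2 (Dr Loans, Cr Equity, amount 500): Equity=-500 Expenses=475 Inventory=-475 Loans=500
After txn 3 (Dr Inventory, Cr Expenses, amount 136): Equity=-500 Expenses=339 Inventory=-339 Loans=500
After txn 4 (Dr Equity, Cr Loans, amount 30): Equity=-470 Expenses=339 Inventory=-339 Loans=470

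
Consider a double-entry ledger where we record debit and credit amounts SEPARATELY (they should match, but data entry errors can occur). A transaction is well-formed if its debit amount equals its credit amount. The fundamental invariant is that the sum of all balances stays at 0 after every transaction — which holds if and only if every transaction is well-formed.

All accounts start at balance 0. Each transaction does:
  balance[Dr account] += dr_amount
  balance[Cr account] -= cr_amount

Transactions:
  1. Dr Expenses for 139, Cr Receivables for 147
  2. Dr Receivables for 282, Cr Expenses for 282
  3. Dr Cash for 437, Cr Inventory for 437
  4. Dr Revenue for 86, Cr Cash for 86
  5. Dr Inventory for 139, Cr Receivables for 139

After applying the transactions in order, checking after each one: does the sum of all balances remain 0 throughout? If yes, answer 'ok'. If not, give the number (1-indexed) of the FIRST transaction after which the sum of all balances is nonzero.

After txn 1: dr=139 cr=147 sum_balances=-8
After txn 2: dr=282 cr=282 sum_balances=-8
After txn 3: dr=437 cr=437 sum_balances=-8
After txn 4: dr=86 cr=86 sum_balances=-8
After txn 5: dr=139 cr=139 sum_balances=-8

Answer: 1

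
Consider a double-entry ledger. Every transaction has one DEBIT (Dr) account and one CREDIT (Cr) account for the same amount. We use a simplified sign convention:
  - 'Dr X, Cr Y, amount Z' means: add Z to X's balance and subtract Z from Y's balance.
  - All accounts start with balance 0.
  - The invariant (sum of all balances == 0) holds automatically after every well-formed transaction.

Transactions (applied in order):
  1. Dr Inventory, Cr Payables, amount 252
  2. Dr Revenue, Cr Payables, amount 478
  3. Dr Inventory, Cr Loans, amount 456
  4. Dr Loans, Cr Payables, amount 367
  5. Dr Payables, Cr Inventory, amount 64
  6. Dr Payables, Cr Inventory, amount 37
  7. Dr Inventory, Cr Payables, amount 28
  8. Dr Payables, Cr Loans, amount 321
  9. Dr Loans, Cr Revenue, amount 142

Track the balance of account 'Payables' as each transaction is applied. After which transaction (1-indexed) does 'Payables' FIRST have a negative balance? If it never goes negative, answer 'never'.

Answer: 1

Derivation:
After txn 1: Payables=-252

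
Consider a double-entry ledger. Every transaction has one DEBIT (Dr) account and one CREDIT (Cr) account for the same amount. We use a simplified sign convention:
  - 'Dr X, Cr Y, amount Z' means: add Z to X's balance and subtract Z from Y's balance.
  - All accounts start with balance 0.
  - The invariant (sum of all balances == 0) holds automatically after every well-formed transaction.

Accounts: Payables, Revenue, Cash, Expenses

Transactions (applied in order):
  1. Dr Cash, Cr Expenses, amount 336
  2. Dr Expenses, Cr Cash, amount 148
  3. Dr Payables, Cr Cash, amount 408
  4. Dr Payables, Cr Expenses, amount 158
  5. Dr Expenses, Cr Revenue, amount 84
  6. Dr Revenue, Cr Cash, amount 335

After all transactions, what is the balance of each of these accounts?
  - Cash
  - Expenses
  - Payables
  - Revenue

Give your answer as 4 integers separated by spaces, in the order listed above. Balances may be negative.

Answer: -555 -262 566 251

Derivation:
After txn 1 (Dr Cash, Cr Expenses, amount 336): Cash=336 Expenses=-336
After txn 2 (Dr Expenses, Cr Cash, amount 148): Cash=188 Expenses=-188
After txn 3 (Dr Payables, Cr Cash, amount 408): Cash=-220 Expenses=-188 Payables=408
After txn 4 (Dr Payables, Cr Expenses, amount 158): Cash=-220 Expenses=-346 Payables=566
After txn 5 (Dr Expenses, Cr Revenue, amount 84): Cash=-220 Expenses=-262 Payables=566 Revenue=-84
After txn 6 (Dr Revenue, Cr Cash, amount 335): Cash=-555 Expenses=-262 Payables=566 Revenue=251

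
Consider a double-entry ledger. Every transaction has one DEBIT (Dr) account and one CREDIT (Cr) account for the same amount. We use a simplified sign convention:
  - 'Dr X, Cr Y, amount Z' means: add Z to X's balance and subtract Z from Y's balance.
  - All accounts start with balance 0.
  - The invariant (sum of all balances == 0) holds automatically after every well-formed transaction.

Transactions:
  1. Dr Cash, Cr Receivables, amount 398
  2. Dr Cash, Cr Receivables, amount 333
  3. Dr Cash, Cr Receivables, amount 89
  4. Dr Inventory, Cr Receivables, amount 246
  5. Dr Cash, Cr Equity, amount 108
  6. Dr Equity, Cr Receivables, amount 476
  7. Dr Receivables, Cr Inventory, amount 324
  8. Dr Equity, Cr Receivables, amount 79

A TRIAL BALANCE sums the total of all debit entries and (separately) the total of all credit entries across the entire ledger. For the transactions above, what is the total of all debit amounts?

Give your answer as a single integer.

Txn 1: debit+=398
Txn 2: debit+=333
Txn 3: debit+=89
Txn 4: debit+=246
Txn 5: debit+=108
Txn 6: debit+=476
Txn 7: debit+=324
Txn 8: debit+=79
Total debits = 2053

Answer: 2053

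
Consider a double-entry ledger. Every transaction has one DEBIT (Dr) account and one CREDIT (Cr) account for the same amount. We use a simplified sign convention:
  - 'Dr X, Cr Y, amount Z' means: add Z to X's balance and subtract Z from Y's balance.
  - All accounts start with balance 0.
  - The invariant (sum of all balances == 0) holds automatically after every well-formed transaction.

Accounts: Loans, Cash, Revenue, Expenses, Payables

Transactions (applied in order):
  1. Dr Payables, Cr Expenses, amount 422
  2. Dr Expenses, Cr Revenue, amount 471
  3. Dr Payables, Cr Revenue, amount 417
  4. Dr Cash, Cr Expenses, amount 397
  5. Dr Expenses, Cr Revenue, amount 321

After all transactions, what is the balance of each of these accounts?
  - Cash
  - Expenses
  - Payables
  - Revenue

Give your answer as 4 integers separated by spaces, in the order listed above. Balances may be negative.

Answer: 397 -27 839 -1209

Derivation:
After txn 1 (Dr Payables, Cr Expenses, amount 422): Expenses=-422 Payables=422
After txn 2 (Dr Expenses, Cr Revenue, amount 471): Expenses=49 Payables=422 Revenue=-471
After txn 3 (Dr Payables, Cr Revenue, amount 417): Expenses=49 Payables=839 Revenue=-888
After txn 4 (Dr Cash, Cr Expenses, amount 397): Cash=397 Expenses=-348 Payables=839 Revenue=-888
After txn 5 (Dr Expenses, Cr Revenue, amount 321): Cash=397 Expenses=-27 Payables=839 Revenue=-1209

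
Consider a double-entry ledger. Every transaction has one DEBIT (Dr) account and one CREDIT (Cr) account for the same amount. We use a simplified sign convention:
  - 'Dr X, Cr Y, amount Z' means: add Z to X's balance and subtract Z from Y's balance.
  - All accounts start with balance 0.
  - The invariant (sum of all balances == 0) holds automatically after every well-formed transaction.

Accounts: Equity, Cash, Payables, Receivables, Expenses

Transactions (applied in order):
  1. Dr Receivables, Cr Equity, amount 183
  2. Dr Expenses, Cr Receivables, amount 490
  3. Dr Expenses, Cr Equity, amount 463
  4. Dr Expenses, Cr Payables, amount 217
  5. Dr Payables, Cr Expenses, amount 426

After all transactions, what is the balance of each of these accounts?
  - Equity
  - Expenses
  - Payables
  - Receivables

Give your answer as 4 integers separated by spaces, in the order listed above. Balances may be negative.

After txn 1 (Dr Receivables, Cr Equity, amount 183): Equity=-183 Receivables=183
After txn 2 (Dr Expenses, Cr Receivables, amount 490): Equity=-183 Expenses=490 Receivables=-307
After txn 3 (Dr Expenses, Cr Equity, amount 463): Equity=-646 Expenses=953 Receivables=-307
After txn 4 (Dr Expenses, Cr Payables, amount 217): Equity=-646 Expenses=1170 Payables=-217 Receivables=-307
After txn 5 (Dr Payables, Cr Expenses, amount 426): Equity=-646 Expenses=744 Payables=209 Receivables=-307

Answer: -646 744 209 -307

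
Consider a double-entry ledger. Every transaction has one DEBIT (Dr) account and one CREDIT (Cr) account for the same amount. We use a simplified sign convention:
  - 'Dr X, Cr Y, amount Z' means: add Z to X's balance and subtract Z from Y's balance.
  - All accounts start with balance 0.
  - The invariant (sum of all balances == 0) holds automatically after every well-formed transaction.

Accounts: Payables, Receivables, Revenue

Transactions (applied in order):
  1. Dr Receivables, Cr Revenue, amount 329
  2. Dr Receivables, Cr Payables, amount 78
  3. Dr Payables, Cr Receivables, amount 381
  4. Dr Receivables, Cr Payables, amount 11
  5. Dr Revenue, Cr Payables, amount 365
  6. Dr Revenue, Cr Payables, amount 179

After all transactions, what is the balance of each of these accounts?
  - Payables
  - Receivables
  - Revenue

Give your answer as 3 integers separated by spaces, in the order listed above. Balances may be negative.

Answer: -252 37 215

Derivation:
After txn 1 (Dr Receivables, Cr Revenue, amount 329): Receivables=329 Revenue=-329
After txn 2 (Dr Receivables, Cr Payables, amount 78): Payables=-78 Receivables=407 Revenue=-329
After txn 3 (Dr Payables, Cr Receivables, amount 381): Payables=303 Receivables=26 Revenue=-329
After txn 4 (Dr Receivables, Cr Payables, amount 11): Payables=292 Receivables=37 Revenue=-329
After txn 5 (Dr Revenue, Cr Payables, amount 365): Payables=-73 Receivables=37 Revenue=36
After txn 6 (Dr Revenue, Cr Payables, amount 179): Payables=-252 Receivables=37 Revenue=215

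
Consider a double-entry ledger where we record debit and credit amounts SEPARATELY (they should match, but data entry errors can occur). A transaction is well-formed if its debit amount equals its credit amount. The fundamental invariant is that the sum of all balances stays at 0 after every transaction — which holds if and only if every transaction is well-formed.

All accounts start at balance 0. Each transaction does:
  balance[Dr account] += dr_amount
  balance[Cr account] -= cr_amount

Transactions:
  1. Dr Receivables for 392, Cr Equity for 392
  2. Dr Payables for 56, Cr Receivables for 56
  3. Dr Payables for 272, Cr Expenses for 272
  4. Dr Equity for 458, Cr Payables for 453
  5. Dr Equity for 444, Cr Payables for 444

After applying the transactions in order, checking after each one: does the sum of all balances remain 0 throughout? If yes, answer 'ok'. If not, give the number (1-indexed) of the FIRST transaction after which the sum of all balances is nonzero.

Answer: 4

Derivation:
After txn 1: dr=392 cr=392 sum_balances=0
After txn 2: dr=56 cr=56 sum_balances=0
After txn 3: dr=272 cr=272 sum_balances=0
After txn 4: dr=458 cr=453 sum_balances=5
After txn 5: dr=444 cr=444 sum_balances=5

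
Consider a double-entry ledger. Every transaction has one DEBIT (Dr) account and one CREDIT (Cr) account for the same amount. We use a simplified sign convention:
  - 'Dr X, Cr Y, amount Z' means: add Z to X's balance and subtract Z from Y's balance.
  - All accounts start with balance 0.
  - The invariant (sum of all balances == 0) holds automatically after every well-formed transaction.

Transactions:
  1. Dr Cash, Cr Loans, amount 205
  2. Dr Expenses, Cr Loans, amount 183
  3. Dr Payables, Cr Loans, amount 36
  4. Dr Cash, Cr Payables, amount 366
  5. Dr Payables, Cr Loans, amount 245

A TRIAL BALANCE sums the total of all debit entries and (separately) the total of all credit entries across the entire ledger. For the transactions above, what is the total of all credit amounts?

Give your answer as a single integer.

Txn 1: credit+=205
Txn 2: credit+=183
Txn 3: credit+=36
Txn 4: credit+=366
Txn 5: credit+=245
Total credits = 1035

Answer: 1035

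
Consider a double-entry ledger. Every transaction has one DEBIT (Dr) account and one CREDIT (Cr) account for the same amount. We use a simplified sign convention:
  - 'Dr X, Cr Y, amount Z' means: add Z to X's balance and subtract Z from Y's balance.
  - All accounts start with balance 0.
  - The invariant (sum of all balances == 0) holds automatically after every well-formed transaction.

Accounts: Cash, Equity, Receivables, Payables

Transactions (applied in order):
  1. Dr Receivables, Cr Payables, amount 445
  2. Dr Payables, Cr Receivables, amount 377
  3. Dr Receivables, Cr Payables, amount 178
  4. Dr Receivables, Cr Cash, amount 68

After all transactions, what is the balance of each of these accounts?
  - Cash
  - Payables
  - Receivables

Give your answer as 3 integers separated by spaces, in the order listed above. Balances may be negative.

Answer: -68 -246 314

Derivation:
After txn 1 (Dr Receivables, Cr Payables, amount 445): Payables=-445 Receivables=445
After txn 2 (Dr Payables, Cr Receivables, amount 377): Payables=-68 Receivables=68
After txn 3 (Dr Receivables, Cr Payables, amount 178): Payables=-246 Receivables=246
After txn 4 (Dr Receivables, Cr Cash, amount 68): Cash=-68 Payables=-246 Receivables=314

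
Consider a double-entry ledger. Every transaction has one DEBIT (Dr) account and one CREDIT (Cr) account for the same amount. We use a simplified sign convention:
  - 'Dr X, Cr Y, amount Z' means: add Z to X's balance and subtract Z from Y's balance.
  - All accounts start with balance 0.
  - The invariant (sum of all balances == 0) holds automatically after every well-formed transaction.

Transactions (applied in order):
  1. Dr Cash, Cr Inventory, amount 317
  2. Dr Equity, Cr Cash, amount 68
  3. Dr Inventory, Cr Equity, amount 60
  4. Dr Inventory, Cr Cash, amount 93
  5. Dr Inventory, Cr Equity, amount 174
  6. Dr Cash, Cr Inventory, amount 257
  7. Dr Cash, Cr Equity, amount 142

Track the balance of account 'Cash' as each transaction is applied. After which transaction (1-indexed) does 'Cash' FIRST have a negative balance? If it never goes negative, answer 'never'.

After txn 1: Cash=317
After txn 2: Cash=249
After txn 3: Cash=249
After txn 4: Cash=156
After txn 5: Cash=156
After txn 6: Cash=413
After txn 7: Cash=555

Answer: never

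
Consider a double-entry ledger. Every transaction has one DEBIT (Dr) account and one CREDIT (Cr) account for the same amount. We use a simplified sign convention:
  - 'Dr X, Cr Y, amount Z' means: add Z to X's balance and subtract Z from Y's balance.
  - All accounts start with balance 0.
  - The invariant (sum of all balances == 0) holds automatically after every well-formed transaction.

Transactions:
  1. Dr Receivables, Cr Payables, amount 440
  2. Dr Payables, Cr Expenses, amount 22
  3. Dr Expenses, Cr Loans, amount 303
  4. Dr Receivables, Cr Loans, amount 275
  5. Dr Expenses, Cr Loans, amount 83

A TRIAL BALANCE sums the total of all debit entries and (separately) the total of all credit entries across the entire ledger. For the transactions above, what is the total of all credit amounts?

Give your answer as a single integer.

Txn 1: credit+=440
Txn 2: credit+=22
Txn 3: credit+=303
Txn 4: credit+=275
Txn 5: credit+=83
Total credits = 1123

Answer: 1123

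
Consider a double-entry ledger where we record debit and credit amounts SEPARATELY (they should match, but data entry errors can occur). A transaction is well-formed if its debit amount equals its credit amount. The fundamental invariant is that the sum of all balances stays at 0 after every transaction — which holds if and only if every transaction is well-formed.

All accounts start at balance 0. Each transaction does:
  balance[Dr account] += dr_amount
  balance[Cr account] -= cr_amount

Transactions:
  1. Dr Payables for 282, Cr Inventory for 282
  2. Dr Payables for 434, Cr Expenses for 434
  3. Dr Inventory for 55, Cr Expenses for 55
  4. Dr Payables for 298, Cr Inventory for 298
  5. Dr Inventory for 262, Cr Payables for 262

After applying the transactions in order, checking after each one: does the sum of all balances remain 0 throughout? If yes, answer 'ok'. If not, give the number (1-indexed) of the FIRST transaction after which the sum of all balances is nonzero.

Answer: ok

Derivation:
After txn 1: dr=282 cr=282 sum_balances=0
After txn 2: dr=434 cr=434 sum_balances=0
After txn 3: dr=55 cr=55 sum_balances=0
After txn 4: dr=298 cr=298 sum_balances=0
After txn 5: dr=262 cr=262 sum_balances=0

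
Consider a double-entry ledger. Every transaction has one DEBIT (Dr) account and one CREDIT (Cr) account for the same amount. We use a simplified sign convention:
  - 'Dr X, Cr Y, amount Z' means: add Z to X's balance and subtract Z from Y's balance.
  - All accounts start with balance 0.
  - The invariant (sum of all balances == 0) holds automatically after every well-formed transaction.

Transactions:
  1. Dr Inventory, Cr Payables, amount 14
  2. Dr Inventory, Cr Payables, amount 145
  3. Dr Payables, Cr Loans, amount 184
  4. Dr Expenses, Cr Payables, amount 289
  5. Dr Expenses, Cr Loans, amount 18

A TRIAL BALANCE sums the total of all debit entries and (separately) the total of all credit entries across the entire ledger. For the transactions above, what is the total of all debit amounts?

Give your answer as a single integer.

Txn 1: debit+=14
Txn 2: debit+=145
Txn 3: debit+=184
Txn 4: debit+=289
Txn 5: debit+=18
Total debits = 650

Answer: 650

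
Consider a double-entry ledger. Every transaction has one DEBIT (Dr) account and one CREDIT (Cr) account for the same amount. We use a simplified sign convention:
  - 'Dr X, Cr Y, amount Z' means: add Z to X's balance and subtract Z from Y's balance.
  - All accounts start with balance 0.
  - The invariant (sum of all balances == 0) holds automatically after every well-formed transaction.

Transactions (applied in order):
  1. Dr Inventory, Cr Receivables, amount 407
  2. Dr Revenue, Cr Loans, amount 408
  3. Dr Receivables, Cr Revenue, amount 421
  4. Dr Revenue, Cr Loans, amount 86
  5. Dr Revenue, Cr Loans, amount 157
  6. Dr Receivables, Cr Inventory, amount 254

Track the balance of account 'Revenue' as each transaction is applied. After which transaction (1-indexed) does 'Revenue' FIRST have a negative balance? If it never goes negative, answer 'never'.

After txn 1: Revenue=0
After txn 2: Revenue=408
After txn 3: Revenue=-13

Answer: 3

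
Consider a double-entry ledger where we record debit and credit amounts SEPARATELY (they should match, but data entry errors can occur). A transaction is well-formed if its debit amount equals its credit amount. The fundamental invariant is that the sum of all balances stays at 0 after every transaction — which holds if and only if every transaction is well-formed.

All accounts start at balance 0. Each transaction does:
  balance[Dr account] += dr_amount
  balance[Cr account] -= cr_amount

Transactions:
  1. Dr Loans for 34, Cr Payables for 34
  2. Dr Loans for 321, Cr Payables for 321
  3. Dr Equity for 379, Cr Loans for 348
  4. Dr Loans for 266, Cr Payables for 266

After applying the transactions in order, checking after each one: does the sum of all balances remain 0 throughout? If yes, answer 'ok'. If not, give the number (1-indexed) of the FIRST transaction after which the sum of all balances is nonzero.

Answer: 3

Derivation:
After txn 1: dr=34 cr=34 sum_balances=0
After txn 2: dr=321 cr=321 sum_balances=0
After txn 3: dr=379 cr=348 sum_balances=31
After txn 4: dr=266 cr=266 sum_balances=31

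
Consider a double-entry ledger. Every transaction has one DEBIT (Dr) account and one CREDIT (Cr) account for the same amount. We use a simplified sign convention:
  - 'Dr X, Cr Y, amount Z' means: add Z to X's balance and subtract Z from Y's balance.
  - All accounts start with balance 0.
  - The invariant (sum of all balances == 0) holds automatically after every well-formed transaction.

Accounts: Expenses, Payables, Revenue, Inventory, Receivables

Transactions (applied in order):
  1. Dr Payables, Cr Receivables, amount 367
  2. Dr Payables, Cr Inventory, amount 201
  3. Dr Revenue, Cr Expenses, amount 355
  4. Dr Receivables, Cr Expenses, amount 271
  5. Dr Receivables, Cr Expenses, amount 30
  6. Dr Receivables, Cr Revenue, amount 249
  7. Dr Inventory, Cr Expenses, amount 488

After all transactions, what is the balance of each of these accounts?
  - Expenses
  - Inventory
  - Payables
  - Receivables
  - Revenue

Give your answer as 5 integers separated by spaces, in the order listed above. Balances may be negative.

After txn 1 (Dr Payables, Cr Receivables, amount 367): Payables=367 Receivables=-367
After txn 2 (Dr Payables, Cr Inventory, amount 201): Inventory=-201 Payables=568 Receivables=-367
After txn 3 (Dr Revenue, Cr Expenses, amount 355): Expenses=-355 Inventory=-201 Payables=568 Receivables=-367 Revenue=355
After txn 4 (Dr Receivables, Cr Expenses, amount 271): Expenses=-626 Inventory=-201 Payables=568 Receivables=-96 Revenue=355
After txn 5 (Dr Receivables, Cr Expenses, amount 30): Expenses=-656 Inventory=-201 Payables=568 Receivables=-66 Revenue=355
After txn 6 (Dr Receivables, Cr Revenue, amount 249): Expenses=-656 Inventory=-201 Payables=568 Receivables=183 Revenue=106
After txn 7 (Dr Inventory, Cr Expenses, amount 488): Expenses=-1144 Inventory=287 Payables=568 Receivables=183 Revenue=106

Answer: -1144 287 568 183 106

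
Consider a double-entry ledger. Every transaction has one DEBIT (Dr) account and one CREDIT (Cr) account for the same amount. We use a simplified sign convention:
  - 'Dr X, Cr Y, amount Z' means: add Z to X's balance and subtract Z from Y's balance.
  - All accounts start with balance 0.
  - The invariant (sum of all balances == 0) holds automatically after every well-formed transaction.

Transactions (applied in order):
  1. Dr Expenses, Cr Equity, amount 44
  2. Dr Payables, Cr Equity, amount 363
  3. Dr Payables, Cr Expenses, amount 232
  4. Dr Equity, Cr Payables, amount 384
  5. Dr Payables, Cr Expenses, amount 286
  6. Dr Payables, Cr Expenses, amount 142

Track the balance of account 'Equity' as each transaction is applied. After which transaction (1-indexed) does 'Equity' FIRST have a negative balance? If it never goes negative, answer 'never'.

After txn 1: Equity=-44

Answer: 1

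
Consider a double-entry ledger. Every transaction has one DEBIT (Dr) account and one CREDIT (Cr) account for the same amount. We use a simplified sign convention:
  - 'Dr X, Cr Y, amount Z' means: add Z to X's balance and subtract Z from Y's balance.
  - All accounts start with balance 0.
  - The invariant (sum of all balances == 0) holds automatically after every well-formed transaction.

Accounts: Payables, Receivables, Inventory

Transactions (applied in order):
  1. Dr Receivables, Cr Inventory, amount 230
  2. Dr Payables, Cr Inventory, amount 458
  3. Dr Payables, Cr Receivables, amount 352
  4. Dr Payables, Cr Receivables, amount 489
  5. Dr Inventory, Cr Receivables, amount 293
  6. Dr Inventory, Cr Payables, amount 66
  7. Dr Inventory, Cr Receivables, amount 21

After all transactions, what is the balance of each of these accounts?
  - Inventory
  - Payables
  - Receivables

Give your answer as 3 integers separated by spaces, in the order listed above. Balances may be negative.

After txn 1 (Dr Receivables, Cr Inventory, amount 230): Inventory=-230 Receivables=230
After txn 2 (Dr Payables, Cr Inventory, amount 458): Inventory=-688 Payables=458 Receivables=230
After txn 3 (Dr Payables, Cr Receivables, amount 352): Inventory=-688 Payables=810 Receivables=-122
After txn 4 (Dr Payables, Cr Receivables, amount 489): Inventory=-688 Payables=1299 Receivables=-611
After txn 5 (Dr Inventory, Cr Receivables, amount 293): Inventory=-395 Payables=1299 Receivables=-904
After txn 6 (Dr Inventory, Cr Payables, amount 66): Inventory=-329 Payables=1233 Receivables=-904
After txn 7 (Dr Inventory, Cr Receivables, amount 21): Inventory=-308 Payables=1233 Receivables=-925

Answer: -308 1233 -925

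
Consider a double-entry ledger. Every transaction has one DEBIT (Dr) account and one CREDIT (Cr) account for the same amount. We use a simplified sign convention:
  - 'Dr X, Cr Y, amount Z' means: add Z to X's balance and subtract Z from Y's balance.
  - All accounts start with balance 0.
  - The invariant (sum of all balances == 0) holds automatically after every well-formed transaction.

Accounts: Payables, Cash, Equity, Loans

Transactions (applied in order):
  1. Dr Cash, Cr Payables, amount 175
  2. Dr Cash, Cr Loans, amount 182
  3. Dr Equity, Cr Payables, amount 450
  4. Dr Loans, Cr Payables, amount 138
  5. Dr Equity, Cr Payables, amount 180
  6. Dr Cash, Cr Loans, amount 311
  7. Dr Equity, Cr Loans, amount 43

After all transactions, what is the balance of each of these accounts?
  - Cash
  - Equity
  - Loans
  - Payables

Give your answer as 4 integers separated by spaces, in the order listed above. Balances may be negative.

After txn 1 (Dr Cash, Cr Payables, amount 175): Cash=175 Payables=-175
After txn 2 (Dr Cash, Cr Loans, amount 182): Cash=357 Loans=-182 Payables=-175
After txn 3 (Dr Equity, Cr Payables, amount 450): Cash=357 Equity=450 Loans=-182 Payables=-625
After txn 4 (Dr Loans, Cr Payables, amount 138): Cash=357 Equity=450 Loans=-44 Payables=-763
After txn 5 (Dr Equity, Cr Payables, amount 180): Cash=357 Equity=630 Loans=-44 Payables=-943
After txn 6 (Dr Cash, Cr Loans, amount 311): Cash=668 Equity=630 Loans=-355 Payables=-943
After txn 7 (Dr Equity, Cr Loans, amount 43): Cash=668 Equity=673 Loans=-398 Payables=-943

Answer: 668 673 -398 -943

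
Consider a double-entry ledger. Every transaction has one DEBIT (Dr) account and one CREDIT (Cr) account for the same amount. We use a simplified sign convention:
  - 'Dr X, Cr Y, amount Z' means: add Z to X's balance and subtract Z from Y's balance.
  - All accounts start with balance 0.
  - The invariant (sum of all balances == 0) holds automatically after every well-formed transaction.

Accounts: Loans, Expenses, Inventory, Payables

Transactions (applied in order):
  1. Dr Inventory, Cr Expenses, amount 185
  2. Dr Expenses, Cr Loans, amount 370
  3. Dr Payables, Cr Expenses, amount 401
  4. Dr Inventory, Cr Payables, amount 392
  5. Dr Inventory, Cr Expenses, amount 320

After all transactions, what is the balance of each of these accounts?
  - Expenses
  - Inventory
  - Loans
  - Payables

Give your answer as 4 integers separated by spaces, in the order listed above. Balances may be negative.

After txn 1 (Dr Inventory, Cr Expenses, amount 185): Expenses=-185 Inventory=185
After txn 2 (Dr Expenses, Cr Loans, amount 370): Expenses=185 Inventory=185 Loans=-370
After txn 3 (Dr Payables, Cr Expenses, amount 401): Expenses=-216 Inventory=185 Loans=-370 Payables=401
After txn 4 (Dr Inventory, Cr Payables, amount 392): Expenses=-216 Inventory=577 Loans=-370 Payables=9
After txn 5 (Dr Inventory, Cr Expenses, amount 320): Expenses=-536 Inventory=897 Loans=-370 Payables=9

Answer: -536 897 -370 9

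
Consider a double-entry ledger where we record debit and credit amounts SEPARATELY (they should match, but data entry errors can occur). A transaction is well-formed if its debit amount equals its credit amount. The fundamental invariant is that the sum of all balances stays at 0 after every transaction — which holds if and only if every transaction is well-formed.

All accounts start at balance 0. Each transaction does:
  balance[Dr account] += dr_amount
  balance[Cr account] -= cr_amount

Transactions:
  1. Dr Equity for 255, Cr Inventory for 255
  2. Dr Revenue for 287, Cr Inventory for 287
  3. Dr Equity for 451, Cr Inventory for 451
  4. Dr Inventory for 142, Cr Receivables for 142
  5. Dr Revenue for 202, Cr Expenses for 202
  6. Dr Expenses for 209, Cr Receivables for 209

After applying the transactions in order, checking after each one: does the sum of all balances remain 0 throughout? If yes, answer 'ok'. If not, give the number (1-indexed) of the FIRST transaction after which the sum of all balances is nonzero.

Answer: ok

Derivation:
After txn 1: dr=255 cr=255 sum_balances=0
After txn 2: dr=287 cr=287 sum_balances=0
After txn 3: dr=451 cr=451 sum_balances=0
After txn 4: dr=142 cr=142 sum_balances=0
After txn 5: dr=202 cr=202 sum_balances=0
After txn 6: dr=209 cr=209 sum_balances=0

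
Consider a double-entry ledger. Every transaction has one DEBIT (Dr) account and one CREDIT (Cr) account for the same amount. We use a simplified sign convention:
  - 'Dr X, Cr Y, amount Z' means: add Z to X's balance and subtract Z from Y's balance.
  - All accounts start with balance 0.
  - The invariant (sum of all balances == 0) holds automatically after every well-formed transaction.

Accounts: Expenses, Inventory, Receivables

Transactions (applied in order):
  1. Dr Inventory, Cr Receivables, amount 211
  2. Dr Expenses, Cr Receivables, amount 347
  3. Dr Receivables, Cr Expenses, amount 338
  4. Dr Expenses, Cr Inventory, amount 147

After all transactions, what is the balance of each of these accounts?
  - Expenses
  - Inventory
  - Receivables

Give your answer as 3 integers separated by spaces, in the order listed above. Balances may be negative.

Answer: 156 64 -220

Derivation:
After txn 1 (Dr Inventory, Cr Receivables, amount 211): Inventory=211 Receivables=-211
After txn 2 (Dr Expenses, Cr Receivables, amount 347): Expenses=347 Inventory=211 Receivables=-558
After txn 3 (Dr Receivables, Cr Expenses, amount 338): Expenses=9 Inventory=211 Receivables=-220
After txn 4 (Dr Expenses, Cr Inventory, amount 147): Expenses=156 Inventory=64 Receivables=-220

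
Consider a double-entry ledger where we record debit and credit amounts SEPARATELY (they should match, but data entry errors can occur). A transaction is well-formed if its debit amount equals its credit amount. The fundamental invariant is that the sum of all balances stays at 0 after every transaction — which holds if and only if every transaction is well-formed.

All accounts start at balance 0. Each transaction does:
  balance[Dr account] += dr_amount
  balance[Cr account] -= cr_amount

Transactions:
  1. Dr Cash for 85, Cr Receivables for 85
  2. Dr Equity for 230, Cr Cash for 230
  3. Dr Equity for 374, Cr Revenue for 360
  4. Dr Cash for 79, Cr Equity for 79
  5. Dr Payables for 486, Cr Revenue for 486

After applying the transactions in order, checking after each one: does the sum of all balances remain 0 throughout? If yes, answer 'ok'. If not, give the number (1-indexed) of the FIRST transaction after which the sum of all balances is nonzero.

Answer: 3

Derivation:
After txn 1: dr=85 cr=85 sum_balances=0
After txn 2: dr=230 cr=230 sum_balances=0
After txn 3: dr=374 cr=360 sum_balances=14
After txn 4: dr=79 cr=79 sum_balances=14
After txn 5: dr=486 cr=486 sum_balances=14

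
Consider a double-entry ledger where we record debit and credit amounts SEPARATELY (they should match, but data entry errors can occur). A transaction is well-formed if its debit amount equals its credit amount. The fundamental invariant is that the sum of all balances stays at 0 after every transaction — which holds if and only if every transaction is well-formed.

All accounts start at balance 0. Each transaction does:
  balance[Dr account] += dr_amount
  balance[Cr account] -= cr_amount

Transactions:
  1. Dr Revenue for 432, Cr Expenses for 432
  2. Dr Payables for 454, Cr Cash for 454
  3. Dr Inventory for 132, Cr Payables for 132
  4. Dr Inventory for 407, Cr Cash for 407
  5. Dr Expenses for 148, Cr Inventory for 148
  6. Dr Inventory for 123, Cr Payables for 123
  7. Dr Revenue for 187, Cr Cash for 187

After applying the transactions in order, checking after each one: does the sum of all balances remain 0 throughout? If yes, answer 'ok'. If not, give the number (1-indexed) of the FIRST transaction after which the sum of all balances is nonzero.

After txn 1: dr=432 cr=432 sum_balances=0
After txn 2: dr=454 cr=454 sum_balances=0
After txn 3: dr=132 cr=132 sum_balances=0
After txn 4: dr=407 cr=407 sum_balances=0
After txn 5: dr=148 cr=148 sum_balances=0
After txn 6: dr=123 cr=123 sum_balances=0
After txn 7: dr=187 cr=187 sum_balances=0

Answer: ok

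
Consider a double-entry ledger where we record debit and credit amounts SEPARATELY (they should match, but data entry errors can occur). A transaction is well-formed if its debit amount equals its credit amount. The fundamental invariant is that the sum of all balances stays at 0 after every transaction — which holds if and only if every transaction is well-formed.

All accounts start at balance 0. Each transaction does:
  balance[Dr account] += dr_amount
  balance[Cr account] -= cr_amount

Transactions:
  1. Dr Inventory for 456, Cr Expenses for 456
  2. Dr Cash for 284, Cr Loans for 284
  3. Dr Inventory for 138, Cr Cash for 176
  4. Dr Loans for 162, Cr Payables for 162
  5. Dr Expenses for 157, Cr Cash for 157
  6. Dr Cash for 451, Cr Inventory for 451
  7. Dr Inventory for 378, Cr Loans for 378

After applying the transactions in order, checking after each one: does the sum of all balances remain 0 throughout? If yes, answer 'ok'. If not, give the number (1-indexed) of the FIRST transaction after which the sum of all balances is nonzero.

Answer: 3

Derivation:
After txn 1: dr=456 cr=456 sum_balances=0
After txn 2: dr=284 cr=284 sum_balances=0
After txn 3: dr=138 cr=176 sum_balances=-38
After txn 4: dr=162 cr=162 sum_balances=-38
After txn 5: dr=157 cr=157 sum_balances=-38
After txn 6: dr=451 cr=451 sum_balances=-38
After txn 7: dr=378 cr=378 sum_balances=-38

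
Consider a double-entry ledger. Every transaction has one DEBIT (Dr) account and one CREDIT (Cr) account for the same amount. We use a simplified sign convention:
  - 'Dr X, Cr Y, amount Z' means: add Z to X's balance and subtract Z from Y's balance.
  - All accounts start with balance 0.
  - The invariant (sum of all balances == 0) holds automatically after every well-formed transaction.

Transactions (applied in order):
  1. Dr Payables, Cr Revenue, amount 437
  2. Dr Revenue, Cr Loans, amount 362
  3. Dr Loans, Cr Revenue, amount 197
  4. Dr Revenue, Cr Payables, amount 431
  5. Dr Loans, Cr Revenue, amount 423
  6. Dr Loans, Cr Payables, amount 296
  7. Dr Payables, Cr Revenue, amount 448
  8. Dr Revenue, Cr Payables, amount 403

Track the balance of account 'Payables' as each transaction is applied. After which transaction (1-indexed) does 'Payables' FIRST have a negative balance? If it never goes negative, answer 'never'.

After txn 1: Payables=437
After txn 2: Payables=437
After txn 3: Payables=437
After txn 4: Payables=6
After txn 5: Payables=6
After txn 6: Payables=-290

Answer: 6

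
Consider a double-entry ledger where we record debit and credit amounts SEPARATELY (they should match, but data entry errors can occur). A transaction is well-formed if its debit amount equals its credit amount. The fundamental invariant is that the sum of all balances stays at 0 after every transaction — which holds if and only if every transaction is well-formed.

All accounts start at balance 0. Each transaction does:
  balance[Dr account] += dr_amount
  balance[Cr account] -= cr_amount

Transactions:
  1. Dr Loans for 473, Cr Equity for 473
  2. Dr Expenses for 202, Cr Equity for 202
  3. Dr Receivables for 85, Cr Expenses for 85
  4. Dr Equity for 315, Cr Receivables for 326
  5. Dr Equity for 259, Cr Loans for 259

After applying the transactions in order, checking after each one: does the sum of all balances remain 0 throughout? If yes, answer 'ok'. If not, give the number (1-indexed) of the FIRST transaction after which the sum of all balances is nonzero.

After txn 1: dr=473 cr=473 sum_balances=0
After txn 2: dr=202 cr=202 sum_balances=0
After txn 3: dr=85 cr=85 sum_balances=0
After txn 4: dr=315 cr=326 sum_balances=-11
After txn 5: dr=259 cr=259 sum_balances=-11

Answer: 4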